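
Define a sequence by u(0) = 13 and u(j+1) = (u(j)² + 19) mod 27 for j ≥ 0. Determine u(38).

u(0) = 13; u(1) = 26; u(2) = 20; u(3) = 14; u(4) = 26.
Since u(4) = u(1) = 26, the sequence is eventually periodic: after a pre-period of length 1 it cycles with period 3.
For j ≥ 1, u(j) depends only on (j - 1) mod 3. (38 - 1) mod 3 = 1, so u(38) = u(2) = 20.

20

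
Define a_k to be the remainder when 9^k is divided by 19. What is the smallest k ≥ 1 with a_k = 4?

7

We have a_0 = 1,  a_1 = 9,  a_2 = 5,  a_3 = 7,  a_4 = 6,  a_5 = 16,  a_6 = 11,  a_7 = 4,  a_8 = 17,  a_9 = 1.
Since a_9 = a_0 = 1, the sequence is periodic with period 9.
The value 4 first appears (with k ≥ 1) at a_7.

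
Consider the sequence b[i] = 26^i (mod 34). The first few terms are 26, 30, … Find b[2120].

18

Listing terms: b[1] = 26; b[2] = 30; b[3] = 32; b[4] = 16; b[5] = 8; b[6] = 4; b[7] = 2; b[8] = 18; b[9] = 26.
Since b[9] = b[1] = 26, the sequence is periodic with period 8.
So b[2120] = b[1 + ((2120-1) mod 8)] = b[8] = 18.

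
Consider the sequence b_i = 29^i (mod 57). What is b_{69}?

8

We have b_1 = 29; b_2 = 43; b_3 = 50; b_4 = 25; b_5 = 41; b_6 = 49; b_7 = 53; b_8 = 55; b_9 = 56; b_{10} = 28; b_{11} = 14; b_{12} = 7; b_{13} = 32; b_{14} = 16; b_{15} = 8; b_{16} = 4; b_{17} = 2; b_{18} = 1; b_{19} = 29.
Since b_{19} = b_1 = 29, the sequence is periodic with period 18.
(69 - 1) mod 18 = 14, so b_{69} = b_{15} = 8.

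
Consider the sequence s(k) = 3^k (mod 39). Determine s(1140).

Computing terms: s(0) = 1, s(1) = 3, s(2) = 9, s(3) = 27, s(4) = 3.
Since s(4) = s(1) = 3, the sequence is eventually periodic: after a pre-period of length 1 it cycles with period 3.
For k ≥ 1, s(k) depends only on (k - 1) mod 3. (1140 - 1) mod 3 = 2, so s(1140) = s(3) = 27.

27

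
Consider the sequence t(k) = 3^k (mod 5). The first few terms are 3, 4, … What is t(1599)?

2

Computing terms: t(1) = 3,  t(2) = 4,  t(3) = 2,  t(4) = 1,  t(5) = 3.
The sequence repeats with period 4.
(1599 - 1) mod 4 = 2, so t(1599) = t(3) = 2.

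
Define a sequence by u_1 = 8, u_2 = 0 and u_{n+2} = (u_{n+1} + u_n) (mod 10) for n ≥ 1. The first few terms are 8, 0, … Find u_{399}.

6

We have u_1 = 8, u_2 = 0, u_3 = 8, u_4 = 8, u_5 = 6, u_6 = 4, u_7 = 0, u_8 = 4, u_9 = 4, u_{10} = 8, u_{11} = 2, u_{12} = 0, u_{13} = 2, u_{14} = 2, u_{15} = 4, u_{16} = 6, u_{17} = 0, u_{18} = 6, u_{19} = 6, u_{20} = 2, u_{21} = 8, u_{22} = 0.
The sequence repeats with period 20.
So u_{399} = u_{1 + ((399-1) mod 20)} = u_{19} = 6.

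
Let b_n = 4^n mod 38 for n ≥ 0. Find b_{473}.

Computing terms: b_0 = 1; b_1 = 4; b_2 = 16; b_3 = 26; b_4 = 28; b_5 = 36; b_6 = 30; b_7 = 6; b_8 = 24; b_9 = 20; b_{10} = 4.
Since b_{10} = b_1 = 4, the sequence is eventually periodic: after a pre-period of length 1 it cycles with period 9.
For n ≥ 1, b_n depends only on (n - 1) mod 9. (473 - 1) mod 9 = 4, so b_{473} = b_5 = 36.

36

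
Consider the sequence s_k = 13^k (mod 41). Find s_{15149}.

34

Listing terms: s_1 = 13; s_2 = 5; s_3 = 24; s_4 = 25; s_5 = 38; s_6 = 2; s_7 = 26; s_8 = 10; s_9 = 7; s_{10} = 9; s_{11} = 35; s_{12} = 4; s_{13} = 11; s_{14} = 20; s_{15} = 14; s_{16} = 18; s_{17} = 29; s_{18} = 8; s_{19} = 22; s_{20} = 40; s_{21} = 28; s_{22} = 36; s_{23} = 17; s_{24} = 16; s_{25} = 3; s_{26} = 39; s_{27} = 15; s_{28} = 31; s_{29} = 34; s_{30} = 32; s_{31} = 6; s_{32} = 37; s_{33} = 30; s_{34} = 21; s_{35} = 27; s_{36} = 23; s_{37} = 12; s_{38} = 33; s_{39} = 19; s_{40} = 1; s_{41} = 13.
Since s_{41} = s_1 = 13, the sequence is periodic with period 40.
(15149 - 1) mod 40 = 28, so s_{15149} = s_{29} = 34.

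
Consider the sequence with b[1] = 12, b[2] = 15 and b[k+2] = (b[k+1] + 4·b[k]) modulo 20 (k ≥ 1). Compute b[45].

We have b[1] = 12, b[2] = 15, b[3] = 3, b[4] = 3, b[5] = 15, b[6] = 7, b[7] = 7, b[8] = 15, b[9] = 3.
Since (b[8], b[9]) = (b[2], b[3]) = (15, 3) (two consecutive terms determine the rest), the sequence is eventually periodic: after a pre-period of length 1 it cycles with period 6.
For k ≥ 2, b[k] depends only on (k - 2) mod 6. (45 - 2) mod 6 = 1, so b[45] = b[3] = 3.

3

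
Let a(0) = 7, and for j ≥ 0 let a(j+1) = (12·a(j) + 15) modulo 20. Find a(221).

19

We have a(0) = 7,  a(1) = 19,  a(2) = 3,  a(3) = 11,  a(4) = 7.
Since a(4) = a(0) = 7, the sequence is periodic with period 4.
So a(221) = a(0 + ((221-0) mod 4)) = a(1) = 19.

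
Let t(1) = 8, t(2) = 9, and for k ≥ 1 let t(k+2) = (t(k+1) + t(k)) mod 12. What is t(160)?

10

We have t(1) = 8,  t(2) = 9,  t(3) = 5,  t(4) = 2,  t(5) = 7,  t(6) = 9,  t(7) = 4,  t(8) = 1,  t(9) = 5,  t(10) = 6,  t(11) = 11,  t(12) = 5,  t(13) = 4,  t(14) = 9,  t(15) = 1,  t(16) = 10,  t(17) = 11,  t(18) = 9,  t(19) = 8,  t(20) = 5,  t(21) = 1,  t(22) = 6,  t(23) = 7,  t(24) = 1,  t(25) = 8,  t(26) = 9.
The sequence repeats with period 24.
(160 - 1) mod 24 = 15, so t(160) = t(16) = 10.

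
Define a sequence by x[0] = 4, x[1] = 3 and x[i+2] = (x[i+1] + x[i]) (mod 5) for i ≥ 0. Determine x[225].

2

We have x[0] = 4,  x[1] = 3,  x[2] = 2,  x[3] = 0,  x[4] = 2,  x[5] = 2,  x[6] = 4,  x[7] = 1,  x[8] = 0,  x[9] = 1,  x[10] = 1,  x[11] = 2,  x[12] = 3,  x[13] = 0,  x[14] = 3,  x[15] = 3,  x[16] = 1,  x[17] = 4,  x[18] = 0,  x[19] = 4,  x[20] = 4,  x[21] = 3.
Since (x[20], x[21]) = (x[0], x[1]) = (4, 3) (two consecutive terms determine the rest), the sequence is periodic with period 20.
So x[225] = x[0 + ((225-0) mod 20)] = x[5] = 2.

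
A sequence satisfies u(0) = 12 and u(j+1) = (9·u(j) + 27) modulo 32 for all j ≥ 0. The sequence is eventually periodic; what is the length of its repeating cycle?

32

We have u(0) = 12; u(1) = 7; u(2) = 26; u(3) = 5; u(4) = 8; u(5) = 3; u(6) = 22; u(7) = 1; u(8) = 4; u(9) = 31; u(10) = 18; u(11) = 29; u(12) = 0; u(13) = 27; u(14) = 14; u(15) = 25; u(16) = 28; u(17) = 23; u(18) = 10; u(19) = 21; u(20) = 24; u(21) = 19; u(22) = 6; u(23) = 17; u(24) = 20; u(25) = 15; u(26) = 2; u(27) = 13; u(28) = 16; u(29) = 11; u(30) = 30; u(31) = 9; u(32) = 12.
Since u(32) = u(0) = 12, the sequence is periodic with period 32.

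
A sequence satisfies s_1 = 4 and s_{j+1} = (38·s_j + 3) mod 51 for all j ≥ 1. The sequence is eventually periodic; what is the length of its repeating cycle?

4

Listing terms: s_1 = 4; s_2 = 2; s_3 = 28; s_4 = 47; s_5 = 4.
The sequence repeats with period 4.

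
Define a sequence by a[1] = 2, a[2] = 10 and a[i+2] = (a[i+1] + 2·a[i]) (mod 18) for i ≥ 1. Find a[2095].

2

Listing terms: a[1] = 2,  a[2] = 10,  a[3] = 14,  a[4] = 16,  a[5] = 8,  a[6] = 4,  a[7] = 2,  a[8] = 10.
The sequence repeats with period 6.
(2095 - 1) mod 6 = 0, so a[2095] = a[1] = 2.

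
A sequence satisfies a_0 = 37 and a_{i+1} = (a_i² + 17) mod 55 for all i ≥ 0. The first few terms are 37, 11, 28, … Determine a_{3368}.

53

a_0 = 37; a_1 = 11; a_2 = 28; a_3 = 31; a_4 = 43; a_5 = 51; a_6 = 33; a_7 = 6; a_8 = 53; a_9 = 21; a_{10} = 18; a_{11} = 11.
Since a_{11} = a_1 = 11, the sequence is eventually periodic: after a pre-period of length 1 it cycles with period 10.
For i ≥ 1, a_i depends only on (i - 1) mod 10. (3368 - 1) mod 10 = 7, so a_{3368} = a_8 = 53.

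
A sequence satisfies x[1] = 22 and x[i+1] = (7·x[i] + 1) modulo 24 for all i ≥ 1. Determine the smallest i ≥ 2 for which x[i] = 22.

x[1] = 22, x[2] = 11, x[3] = 6, x[4] = 19, x[5] = 14, x[6] = 3, x[7] = 22.
Since x[7] = x[1] = 22, the sequence is periodic with period 6.
The value 22 next appears (with i ≥ 2) at x[7].

7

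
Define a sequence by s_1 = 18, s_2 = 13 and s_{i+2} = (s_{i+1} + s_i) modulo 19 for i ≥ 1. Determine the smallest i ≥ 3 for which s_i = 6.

Listing terms: s_1 = 18, s_2 = 13, s_3 = 12, s_4 = 6, s_5 = 18, s_6 = 5, s_7 = 4, s_8 = 9, s_9 = 13, s_{10} = 3, s_{11} = 16, s_{12} = 0, s_{13} = 16, s_{14} = 16, s_{15} = 13, s_{16} = 10, s_{17} = 4, s_{18} = 14, s_{19} = 18, s_{20} = 13.
Since (s_{19}, s_{20}) = (s_1, s_2) = (18, 13) (two consecutive terms determine the rest), the sequence is periodic with period 18.
The value 6 first appears (with i ≥ 3) at s_4.

4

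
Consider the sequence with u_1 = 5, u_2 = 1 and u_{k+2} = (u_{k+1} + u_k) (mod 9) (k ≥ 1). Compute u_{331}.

u_1 = 5, u_2 = 1, u_3 = 6, u_4 = 7, u_5 = 4, u_6 = 2, u_7 = 6, u_8 = 8, u_9 = 5, u_{10} = 4, u_{11} = 0, u_{12} = 4, u_{13} = 4, u_{14} = 8, u_{15} = 3, u_{16} = 2, u_{17} = 5, u_{18} = 7, u_{19} = 3, u_{20} = 1, u_{21} = 4, u_{22} = 5, u_{23} = 0, u_{24} = 5, u_{25} = 5, u_{26} = 1.
The sequence repeats with period 24.
So u_{331} = u_{1 + ((331-1) mod 24)} = u_{19} = 3.

3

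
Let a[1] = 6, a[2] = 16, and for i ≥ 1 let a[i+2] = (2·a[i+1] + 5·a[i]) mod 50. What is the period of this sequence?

We have a[1] = 6, a[2] = 16, a[3] = 12, a[4] = 4, a[5] = 18, a[6] = 6, a[7] = 2, a[8] = 34, a[9] = 28, a[10] = 26, a[11] = 42, a[12] = 14, a[13] = 38, a[14] = 46, a[15] = 32, a[16] = 44, a[17] = 48, a[18] = 16, a[19] = 22, a[20] = 24, a[21] = 8, a[22] = 36, a[23] = 12, a[24] = 4.
Since (a[23], a[24]) = (a[3], a[4]) = (12, 4) (two consecutive terms determine the rest), the sequence is eventually periodic: after a pre-period of length 2 it cycles with period 20.

20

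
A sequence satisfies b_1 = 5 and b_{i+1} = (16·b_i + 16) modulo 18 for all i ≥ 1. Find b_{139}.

b_1 = 5; b_2 = 6; b_3 = 4; b_4 = 8; b_5 = 0; b_6 = 16; b_7 = 2; b_8 = 12; b_9 = 10; b_{10} = 14; b_{11} = 6.
Since b_{11} = b_2 = 6, the sequence is eventually periodic: after a pre-period of length 1 it cycles with period 9.
For i ≥ 2, b_i depends only on (i - 2) mod 9. (139 - 2) mod 9 = 2, so b_{139} = b_4 = 8.

8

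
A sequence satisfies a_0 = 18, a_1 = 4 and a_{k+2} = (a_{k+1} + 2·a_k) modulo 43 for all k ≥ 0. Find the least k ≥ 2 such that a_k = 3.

9

a_0 = 18, a_1 = 4, a_2 = 40, a_3 = 5, a_4 = 42, a_5 = 9, a_6 = 7, a_7 = 25, a_8 = 39, a_9 = 3, a_{10} = 38, a_{11} = 1, a_{12} = 34, a_{13} = 36, a_{14} = 18, a_{15} = 4.
The sequence repeats with period 14.
The value 3 first appears (with k ≥ 2) at a_9.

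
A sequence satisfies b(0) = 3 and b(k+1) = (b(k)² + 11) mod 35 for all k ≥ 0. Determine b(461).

Listing terms: b(0) = 3, b(1) = 20, b(2) = 26, b(3) = 22, b(4) = 5, b(5) = 1, b(6) = 12, b(7) = 15, b(8) = 26.
Since b(8) = b(2) = 26, the sequence is eventually periodic: after a pre-period of length 2 it cycles with period 6.
For k ≥ 2, b(k) depends only on (k - 2) mod 6. (461 - 2) mod 6 = 3, so b(461) = b(5) = 1.

1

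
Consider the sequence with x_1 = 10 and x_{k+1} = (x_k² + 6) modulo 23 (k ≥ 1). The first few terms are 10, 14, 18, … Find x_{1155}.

Listing terms: x_1 = 10, x_2 = 14, x_3 = 18, x_4 = 8, x_5 = 1, x_6 = 7, x_7 = 9, x_8 = 18.
Since x_8 = x_3 = 18, the sequence is eventually periodic: after a pre-period of length 2 it cycles with period 5.
For k ≥ 3, x_k depends only on (k - 3) mod 5. (1155 - 3) mod 5 = 2, so x_{1155} = x_5 = 1.

1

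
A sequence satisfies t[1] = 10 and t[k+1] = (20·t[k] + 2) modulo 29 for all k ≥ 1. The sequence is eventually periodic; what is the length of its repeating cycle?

7

Listing terms: t[1] = 10; t[2] = 28; t[3] = 11; t[4] = 19; t[5] = 5; t[6] = 15; t[7] = 12; t[8] = 10.
The sequence repeats with period 7.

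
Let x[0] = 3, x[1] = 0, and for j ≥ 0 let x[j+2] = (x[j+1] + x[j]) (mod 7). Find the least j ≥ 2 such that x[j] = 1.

6

Computing terms: x[0] = 3, x[1] = 0, x[2] = 3, x[3] = 3, x[4] = 6, x[5] = 2, x[6] = 1, x[7] = 3, x[8] = 4, x[9] = 0, x[10] = 4, x[11] = 4, x[12] = 1, x[13] = 5, x[14] = 6, x[15] = 4, x[16] = 3, x[17] = 0.
The sequence repeats with period 16.
The value 1 first appears (with j ≥ 2) at x[6].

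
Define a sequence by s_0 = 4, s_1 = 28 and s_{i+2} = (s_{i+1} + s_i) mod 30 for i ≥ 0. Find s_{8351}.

12

Listing terms: s_0 = 4,  s_1 = 28,  s_2 = 2,  s_3 = 0,  s_4 = 2,  s_5 = 2,  s_6 = 4,  s_7 = 6,  s_8 = 10,  s_9 = 16,  s_{10} = 26,  s_{11} = 12,  s_{12} = 8,  s_{13} = 20,  s_{14} = 28,  s_{15} = 18,  s_{16} = 16,  s_{17} = 4,  s_{18} = 20,  s_{19} = 24,  s_{20} = 14,  s_{21} = 8,  s_{22} = 22,  s_{23} = 0,  s_{24} = 22,  s_{25} = 22,  s_{26} = 14,  s_{27} = 6,  s_{28} = 20,  s_{29} = 26,  s_{30} = 16,  s_{31} = 12,  s_{32} = 28,  s_{33} = 10,  s_{34} = 8,  s_{35} = 18,  s_{36} = 26,  s_{37} = 14,  s_{38} = 10,  s_{39} = 24,  s_{40} = 4,  s_{41} = 28.
The sequence repeats with period 40.
So s_{8351} = s_{0 + ((8351-0) mod 40)} = s_{31} = 12.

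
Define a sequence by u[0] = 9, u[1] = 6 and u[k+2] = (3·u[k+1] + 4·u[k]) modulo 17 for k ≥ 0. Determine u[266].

3

Computing terms: u[0] = 9, u[1] = 6, u[2] = 3, u[3] = 16, u[4] = 9, u[5] = 6.
Since (u[4], u[5]) = (u[0], u[1]) = (9, 6) (two consecutive terms determine the rest), the sequence is periodic with period 4.
(266 - 0) mod 4 = 2, so u[266] = u[2] = 3.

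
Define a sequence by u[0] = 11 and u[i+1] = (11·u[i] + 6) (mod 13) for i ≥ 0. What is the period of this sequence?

12

We have u[0] = 11, u[1] = 10, u[2] = 12, u[3] = 8, u[4] = 3, u[5] = 0, u[6] = 6, u[7] = 7, u[8] = 5, u[9] = 9, u[10] = 1, u[11] = 4, u[12] = 11.
The sequence repeats with period 12.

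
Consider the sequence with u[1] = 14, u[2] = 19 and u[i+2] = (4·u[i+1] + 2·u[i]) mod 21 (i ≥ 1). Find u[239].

u[1] = 14,  u[2] = 19,  u[3] = 20,  u[4] = 13,  u[5] = 8,  u[6] = 16,  u[7] = 17,  u[8] = 16,  u[9] = 14,  u[10] = 4,  u[11] = 2,  u[12] = 16,  u[13] = 5,  u[14] = 10,  u[15] = 8,  u[16] = 10,  u[17] = 14,  u[18] = 13,  u[19] = 17,  u[20] = 10,  u[21] = 11,  u[22] = 1,  u[23] = 5,  u[24] = 1,  u[25] = 14,  u[26] = 16,  u[27] = 8,  u[28] = 1,  u[29] = 20,  u[30] = 19,  u[31] = 11,  u[32] = 19,  u[33] = 14,  u[34] = 10,  u[35] = 5,  u[36] = 19,  u[37] = 2,  u[38] = 4,  u[39] = 20,  u[40] = 4,  u[41] = 14,  u[42] = 1,  u[43] = 11,  u[44] = 4,  u[45] = 17,  u[46] = 13,  u[47] = 2,  u[48] = 13,  u[49] = 14,  u[50] = 19.
Since (u[49], u[50]) = (u[1], u[2]) = (14, 19) (two consecutive terms determine the rest), the sequence is periodic with period 48.
(239 - 1) mod 48 = 46, so u[239] = u[47] = 2.

2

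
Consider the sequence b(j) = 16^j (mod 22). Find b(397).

14

We have b(1) = 16,  b(2) = 14,  b(3) = 4,  b(4) = 20,  b(5) = 12,  b(6) = 16.
Since b(6) = b(1) = 16, the sequence is periodic with period 5.
So b(397) = b(1 + ((397-1) mod 5)) = b(2) = 14.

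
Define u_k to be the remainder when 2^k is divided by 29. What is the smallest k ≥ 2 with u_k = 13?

Computing terms: u_1 = 2,  u_2 = 4,  u_3 = 8,  u_4 = 16,  u_5 = 3,  u_6 = 6,  u_7 = 12,  u_8 = 24,  u_9 = 19,  u_{10} = 9,  u_{11} = 18,  u_{12} = 7,  u_{13} = 14,  u_{14} = 28,  u_{15} = 27,  u_{16} = 25,  u_{17} = 21,  u_{18} = 13,  u_{19} = 26,  u_{20} = 23,  u_{21} = 17,  u_{22} = 5,  u_{23} = 10,  u_{24} = 20,  u_{25} = 11,  u_{26} = 22,  u_{27} = 15,  u_{28} = 1,  u_{29} = 2.
The sequence repeats with period 28.
The value 13 first appears (with k ≥ 2) at u_{18}.

18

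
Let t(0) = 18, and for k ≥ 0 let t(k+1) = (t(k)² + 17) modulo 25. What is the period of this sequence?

8

We have t(0) = 18; t(1) = 16; t(2) = 23; t(3) = 21; t(4) = 8; t(5) = 6; t(6) = 3; t(7) = 1; t(8) = 18.
The sequence repeats with period 8.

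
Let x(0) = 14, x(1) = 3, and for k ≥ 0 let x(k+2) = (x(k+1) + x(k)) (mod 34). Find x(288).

14

Listing terms: x(0) = 14,  x(1) = 3,  x(2) = 17,  x(3) = 20,  x(4) = 3,  x(5) = 23,  x(6) = 26,  x(7) = 15,  x(8) = 7,  x(9) = 22,  x(10) = 29,  x(11) = 17,  x(12) = 12,  x(13) = 29,  x(14) = 7,  x(15) = 2,  x(16) = 9,  x(17) = 11,  x(18) = 20,  x(19) = 31,  x(20) = 17,  x(21) = 14,  x(22) = 31,  x(23) = 11,  x(24) = 8,  x(25) = 19,  x(26) = 27,  x(27) = 12,  x(28) = 5,  x(29) = 17,  x(30) = 22,  x(31) = 5,  x(32) = 27,  x(33) = 32,  x(34) = 25,  x(35) = 23,  x(36) = 14,  x(37) = 3.
Since (x(36), x(37)) = (x(0), x(1)) = (14, 3) (two consecutive terms determine the rest), the sequence is periodic with period 36.
(288 - 0) mod 36 = 0, so x(288) = x(0) = 14.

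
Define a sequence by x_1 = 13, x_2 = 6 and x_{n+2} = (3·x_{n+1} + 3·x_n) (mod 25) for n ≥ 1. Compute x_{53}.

13

Listing terms: x_1 = 13,  x_2 = 6,  x_3 = 7,  x_4 = 14,  x_5 = 13,  x_6 = 6.
The sequence repeats with period 4.
So x_{53} = x_{1 + ((53-1) mod 4)} = x_1 = 13.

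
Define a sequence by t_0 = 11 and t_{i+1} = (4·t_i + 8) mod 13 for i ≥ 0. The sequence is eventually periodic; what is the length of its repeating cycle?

6

t_0 = 11; t_1 = 0; t_2 = 8; t_3 = 1; t_4 = 12; t_5 = 4; t_6 = 11.
The sequence repeats with period 6.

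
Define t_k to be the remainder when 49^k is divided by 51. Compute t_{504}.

1

Computing terms: t_0 = 1, t_1 = 49, t_2 = 4, t_3 = 43, t_4 = 16, t_5 = 19, t_6 = 13, t_7 = 25, t_8 = 1.
Since t_8 = t_0 = 1, the sequence is periodic with period 8.
(504 - 0) mod 8 = 0, so t_{504} = t_0 = 1.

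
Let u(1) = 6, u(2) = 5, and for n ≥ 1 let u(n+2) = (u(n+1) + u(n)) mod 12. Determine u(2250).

11

u(1) = 6,  u(2) = 5,  u(3) = 11,  u(4) = 4,  u(5) = 3,  u(6) = 7,  u(7) = 10,  u(8) = 5,  u(9) = 3,  u(10) = 8,  u(11) = 11,  u(12) = 7,  u(13) = 6,  u(14) = 1,  u(15) = 7,  u(16) = 8,  u(17) = 3,  u(18) = 11,  u(19) = 2,  u(20) = 1,  u(21) = 3,  u(22) = 4,  u(23) = 7,  u(24) = 11,  u(25) = 6,  u(26) = 5.
The sequence repeats with period 24.
So u(2250) = u(1 + ((2250-1) mod 24)) = u(18) = 11.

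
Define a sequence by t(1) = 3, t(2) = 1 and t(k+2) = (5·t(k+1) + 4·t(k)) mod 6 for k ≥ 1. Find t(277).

Listing terms: t(1) = 3, t(2) = 1, t(3) = 5, t(4) = 5, t(5) = 3, t(6) = 5, t(7) = 1, t(8) = 1, t(9) = 3, t(10) = 1.
The sequence repeats with period 8.
(277 - 1) mod 8 = 4, so t(277) = t(5) = 3.

3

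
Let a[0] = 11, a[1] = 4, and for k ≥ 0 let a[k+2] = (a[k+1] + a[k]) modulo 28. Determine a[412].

22

a[0] = 11,  a[1] = 4,  a[2] = 15,  a[3] = 19,  a[4] = 6,  a[5] = 25,  a[6] = 3,  a[7] = 0,  a[8] = 3,  a[9] = 3,  a[10] = 6,  a[11] = 9,  a[12] = 15,  a[13] = 24,  a[14] = 11,  a[15] = 7,  a[16] = 18,  a[17] = 25,  a[18] = 15,  a[19] = 12,  a[20] = 27,  a[21] = 11,  a[22] = 10,  a[23] = 21,  a[24] = 3,  a[25] = 24,  a[26] = 27,  a[27] = 23,  a[28] = 22,  a[29] = 17,  a[30] = 11,  a[31] = 0,  a[32] = 11,  a[33] = 11,  a[34] = 22,  a[35] = 5,  a[36] = 27,  a[37] = 4,  a[38] = 3,  a[39] = 7,  a[40] = 10,  a[41] = 17,  a[42] = 27,  a[43] = 16,  a[44] = 15,  a[45] = 3,  a[46] = 18,  a[47] = 21,  a[48] = 11,  a[49] = 4.
Since (a[48], a[49]) = (a[0], a[1]) = (11, 4) (two consecutive terms determine the rest), the sequence is periodic with period 48.
(412 - 0) mod 48 = 28, so a[412] = a[28] = 22.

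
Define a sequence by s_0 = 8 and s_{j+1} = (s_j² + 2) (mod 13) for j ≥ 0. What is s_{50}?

3

Computing terms: s_0 = 8,  s_1 = 1,  s_2 = 3,  s_3 = 11,  s_4 = 6,  s_5 = 12,  s_6 = 3.
Since s_6 = s_2 = 3, the sequence is eventually periodic: after a pre-period of length 2 it cycles with period 4.
For j ≥ 2, s_j depends only on (j - 2) mod 4. (50 - 2) mod 4 = 0, so s_{50} = s_2 = 3.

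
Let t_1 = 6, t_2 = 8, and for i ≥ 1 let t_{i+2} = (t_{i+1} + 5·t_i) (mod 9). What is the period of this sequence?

We have t_1 = 6,  t_2 = 8,  t_3 = 2,  t_4 = 6,  t_5 = 7,  t_6 = 1,  t_7 = 0,  t_8 = 5,  t_9 = 5,  t_{10} = 3,  t_{11} = 1,  t_{12} = 7,  t_{13} = 3,  t_{14} = 2,  t_{15} = 8,  t_{16} = 0,  t_{17} = 4,  t_{18} = 4,  t_{19} = 6,  t_{20} = 8.
The sequence repeats with period 18.

18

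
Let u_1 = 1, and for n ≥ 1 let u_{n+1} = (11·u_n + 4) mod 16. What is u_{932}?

We have u_1 = 1, u_2 = 15, u_3 = 9, u_4 = 7, u_5 = 1.
The sequence repeats with period 4.
So u_{932} = u_{1 + ((932-1) mod 4)} = u_4 = 7.

7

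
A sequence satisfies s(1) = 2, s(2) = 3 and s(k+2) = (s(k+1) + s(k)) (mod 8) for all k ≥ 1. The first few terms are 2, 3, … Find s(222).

We have s(1) = 2; s(2) = 3; s(3) = 5; s(4) = 0; s(5) = 5; s(6) = 5; s(7) = 2; s(8) = 7; s(9) = 1; s(10) = 0; s(11) = 1; s(12) = 1; s(13) = 2; s(14) = 3.
The sequence repeats with period 12.
So s(222) = s(1 + ((222-1) mod 12)) = s(6) = 5.

5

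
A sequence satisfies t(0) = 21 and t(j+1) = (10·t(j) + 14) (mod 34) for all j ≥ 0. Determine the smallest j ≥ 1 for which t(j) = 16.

Listing terms: t(0) = 21,  t(1) = 20,  t(2) = 10,  t(3) = 12,  t(4) = 32,  t(5) = 28,  t(6) = 22,  t(7) = 30,  t(8) = 8,  t(9) = 26,  t(10) = 2,  t(11) = 0,  t(12) = 14,  t(13) = 18,  t(14) = 24,  t(15) = 16,  t(16) = 4,  t(17) = 20.
Since t(17) = t(1) = 20, the sequence is eventually periodic: after a pre-period of length 1 it cycles with period 16.
The value 16 first appears (with j ≥ 1) at t(15).

15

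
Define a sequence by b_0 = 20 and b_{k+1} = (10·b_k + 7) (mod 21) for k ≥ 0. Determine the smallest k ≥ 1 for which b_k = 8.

3

Computing terms: b_0 = 20,  b_1 = 18,  b_2 = 19,  b_3 = 8,  b_4 = 3,  b_5 = 16,  b_6 = 20.
The sequence repeats with period 6.
The value 8 first appears (with k ≥ 1) at b_3.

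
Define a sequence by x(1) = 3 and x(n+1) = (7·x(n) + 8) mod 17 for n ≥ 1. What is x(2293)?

Listing terms: x(1) = 3,  x(2) = 12,  x(3) = 7,  x(4) = 6,  x(5) = 16,  x(6) = 1,  x(7) = 15,  x(8) = 11,  x(9) = 0,  x(10) = 8,  x(11) = 13,  x(12) = 14,  x(13) = 4,  x(14) = 2,  x(15) = 5,  x(16) = 9,  x(17) = 3.
The sequence repeats with period 16.
So x(2293) = x(1 + ((2293-1) mod 16)) = x(5) = 16.

16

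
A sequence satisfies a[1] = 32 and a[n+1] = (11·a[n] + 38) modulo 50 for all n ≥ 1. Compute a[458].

Computing terms: a[1] = 32; a[2] = 40; a[3] = 28; a[4] = 46; a[5] = 44; a[6] = 22; a[7] = 30; a[8] = 18; a[9] = 36; a[10] = 34; a[11] = 12; a[12] = 20; a[13] = 8; a[14] = 26; a[15] = 24; a[16] = 2; a[17] = 10; a[18] = 48; a[19] = 16; a[20] = 14; a[21] = 42; a[22] = 0; a[23] = 38; a[24] = 6; a[25] = 4; a[26] = 32.
Since a[26] = a[1] = 32, the sequence is periodic with period 25.
So a[458] = a[1 + ((458-1) mod 25)] = a[8] = 18.

18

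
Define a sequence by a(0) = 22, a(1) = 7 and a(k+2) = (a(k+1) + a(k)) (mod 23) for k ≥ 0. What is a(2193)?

Computing terms: a(0) = 22,  a(1) = 7,  a(2) = 6,  a(3) = 13,  a(4) = 19,  a(5) = 9,  a(6) = 5,  a(7) = 14,  a(8) = 19,  a(9) = 10,  a(10) = 6,  a(11) = 16,  a(12) = 22,  a(13) = 15,  a(14) = 14,  a(15) = 6,  a(16) = 20,  a(17) = 3,  a(18) = 0,  a(19) = 3,  a(20) = 3,  a(21) = 6,  a(22) = 9,  a(23) = 15,  a(24) = 1,  a(25) = 16,  a(26) = 17,  a(27) = 10,  a(28) = 4,  a(29) = 14,  a(30) = 18,  a(31) = 9,  a(32) = 4,  a(33) = 13,  a(34) = 17,  a(35) = 7,  a(36) = 1,  a(37) = 8,  a(38) = 9,  a(39) = 17,  a(40) = 3,  a(41) = 20,  a(42) = 0,  a(43) = 20,  a(44) = 20,  a(45) = 17,  a(46) = 14,  a(47) = 8,  a(48) = 22,  a(49) = 7.
The sequence repeats with period 48.
(2193 - 0) mod 48 = 33, so a(2193) = a(33) = 13.

13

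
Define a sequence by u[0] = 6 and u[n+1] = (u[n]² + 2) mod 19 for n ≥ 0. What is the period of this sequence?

u[0] = 6,  u[1] = 0,  u[2] = 2,  u[3] = 6.
Since u[3] = u[0] = 6, the sequence is periodic with period 3.

3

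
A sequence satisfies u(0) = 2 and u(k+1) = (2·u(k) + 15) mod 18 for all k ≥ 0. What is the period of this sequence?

Computing terms: u(0) = 2,  u(1) = 1,  u(2) = 17,  u(3) = 13,  u(4) = 5,  u(5) = 7,  u(6) = 11,  u(7) = 1.
Since u(7) = u(1) = 1, the sequence is eventually periodic: after a pre-period of length 1 it cycles with period 6.

6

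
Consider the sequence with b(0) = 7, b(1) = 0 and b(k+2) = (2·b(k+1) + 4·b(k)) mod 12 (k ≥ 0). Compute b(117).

We have b(0) = 7; b(1) = 0; b(2) = 4; b(3) = 8; b(4) = 8; b(5) = 0; b(6) = 8; b(7) = 4; b(8) = 4; b(9) = 0; b(10) = 4.
Since (b(9), b(10)) = (b(1), b(2)) = (0, 4) (two consecutive terms determine the rest), the sequence is eventually periodic: after a pre-period of length 1 it cycles with period 8.
For k ≥ 1, b(k) depends only on (k - 1) mod 8. (117 - 1) mod 8 = 4, so b(117) = b(5) = 0.

0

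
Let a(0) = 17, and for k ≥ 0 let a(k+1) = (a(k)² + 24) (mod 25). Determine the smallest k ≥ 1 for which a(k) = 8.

We have a(0) = 17, a(1) = 13, a(2) = 18, a(3) = 23, a(4) = 3, a(5) = 8, a(6) = 13.
Since a(6) = a(1) = 13, the sequence is eventually periodic: after a pre-period of length 1 it cycles with period 5.
The value 8 first appears (with k ≥ 1) at a(5).

5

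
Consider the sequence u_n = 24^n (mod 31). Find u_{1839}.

23

u_1 = 24, u_2 = 18, u_3 = 29, u_4 = 14, u_5 = 26, u_6 = 4, u_7 = 3, u_8 = 10, u_9 = 23, u_{10} = 25, u_{11} = 11, u_{12} = 16, u_{13} = 12, u_{14} = 9, u_{15} = 30, u_{16} = 7, u_{17} = 13, u_{18} = 2, u_{19} = 17, u_{20} = 5, u_{21} = 27, u_{22} = 28, u_{23} = 21, u_{24} = 8, u_{25} = 6, u_{26} = 20, u_{27} = 15, u_{28} = 19, u_{29} = 22, u_{30} = 1, u_{31} = 24.
Since u_{31} = u_1 = 24, the sequence is periodic with period 30.
(1839 - 1) mod 30 = 8, so u_{1839} = u_9 = 23.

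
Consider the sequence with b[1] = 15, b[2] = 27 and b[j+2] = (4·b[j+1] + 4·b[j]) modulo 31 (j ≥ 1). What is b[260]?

18

b[1] = 15,  b[2] = 27,  b[3] = 13,  b[4] = 5,  b[5] = 10,  b[6] = 29,  b[7] = 1,  b[8] = 27,  b[9] = 19,  b[10] = 29,  b[11] = 6,  b[12] = 16,  b[13] = 26,  b[14] = 13,  b[15] = 1,  b[16] = 25,  b[17] = 11,  b[18] = 20,  b[19] = 0,  b[20] = 18,  b[21] = 10,  b[22] = 19,  b[23] = 23,  b[24] = 13,  b[25] = 20,  b[26] = 8,  b[27] = 19,  b[28] = 15,  b[29] = 12,  b[30] = 15,  b[31] = 15,  b[32] = 27.
The sequence repeats with period 30.
So b[260] = b[1 + ((260-1) mod 30)] = b[20] = 18.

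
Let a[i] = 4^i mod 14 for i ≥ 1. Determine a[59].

a[1] = 4, a[2] = 2, a[3] = 8, a[4] = 4.
Since a[4] = a[1] = 4, the sequence is periodic with period 3.
So a[59] = a[1 + ((59-1) mod 3)] = a[2] = 2.

2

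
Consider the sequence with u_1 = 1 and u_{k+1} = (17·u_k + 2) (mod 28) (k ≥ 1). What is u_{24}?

u_1 = 1, u_2 = 19, u_3 = 17, u_4 = 11, u_5 = 21, u_6 = 23, u_7 = 1.
Since u_7 = u_1 = 1, the sequence is periodic with period 6.
So u_{24} = u_{1 + ((24-1) mod 6)} = u_6 = 23.

23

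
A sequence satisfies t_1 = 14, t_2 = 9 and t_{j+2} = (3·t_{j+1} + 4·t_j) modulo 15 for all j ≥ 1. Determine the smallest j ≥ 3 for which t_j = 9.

t_1 = 14,  t_2 = 9,  t_3 = 8,  t_4 = 0,  t_5 = 2,  t_6 = 6,  t_7 = 11,  t_8 = 12,  t_9 = 5,  t_{10} = 3,  t_{11} = 14,  t_{12} = 9.
The sequence repeats with period 10.
The value 9 next appears (with j ≥ 3) at t_{12}.

12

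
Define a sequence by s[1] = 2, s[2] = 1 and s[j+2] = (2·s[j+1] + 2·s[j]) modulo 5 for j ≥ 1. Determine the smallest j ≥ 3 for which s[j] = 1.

3

Computing terms: s[1] = 2, s[2] = 1, s[3] = 1, s[4] = 4, s[5] = 0, s[6] = 3, s[7] = 1, s[8] = 3, s[9] = 3, s[10] = 2, s[11] = 0, s[12] = 4, s[13] = 3, s[14] = 4, s[15] = 4, s[16] = 1, s[17] = 0, s[18] = 2, s[19] = 4, s[20] = 2, s[21] = 2, s[22] = 3, s[23] = 0, s[24] = 1, s[25] = 2, s[26] = 1.
Since (s[25], s[26]) = (s[1], s[2]) = (2, 1) (two consecutive terms determine the rest), the sequence is periodic with period 24.
The value 1 first appears (with j ≥ 3) at s[3].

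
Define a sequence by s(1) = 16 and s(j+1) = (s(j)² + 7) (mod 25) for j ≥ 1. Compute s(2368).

We have s(1) = 16; s(2) = 13; s(3) = 1; s(4) = 8; s(5) = 21; s(6) = 23; s(7) = 11; s(8) = 3; s(9) = 16.
The sequence repeats with period 8.
So s(2368) = s(1 + ((2368-1) mod 8)) = s(8) = 3.

3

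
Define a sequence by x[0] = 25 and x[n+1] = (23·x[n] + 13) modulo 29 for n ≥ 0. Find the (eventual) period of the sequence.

Listing terms: x[0] = 25, x[1] = 8, x[2] = 23, x[3] = 20, x[4] = 9, x[5] = 17, x[6] = 27, x[7] = 25.
Since x[7] = x[0] = 25, the sequence is periodic with period 7.

7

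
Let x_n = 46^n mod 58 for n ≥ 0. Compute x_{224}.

30

Computing terms: x_0 = 1,  x_1 = 46,  x_2 = 28,  x_3 = 12,  x_4 = 30,  x_5 = 46.
Since x_5 = x_1 = 46, the sequence is eventually periodic: after a pre-period of length 1 it cycles with period 4.
For n ≥ 1, x_n depends only on (n - 1) mod 4. (224 - 1) mod 4 = 3, so x_{224} = x_4 = 30.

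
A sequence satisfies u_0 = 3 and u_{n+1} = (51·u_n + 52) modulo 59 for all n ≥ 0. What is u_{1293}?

Listing terms: u_0 = 3; u_1 = 28; u_2 = 5; u_3 = 12; u_4 = 15; u_5 = 50; u_6 = 6; u_7 = 4; u_8 = 20; u_9 = 10; u_{10} = 31; u_{11} = 40; u_{12} = 27; u_{13} = 13; u_{14} = 7; u_{15} = 55; u_{16} = 25; u_{17} = 29; u_{18} = 56; u_{19} = 17; u_{20} = 34; u_{21} = 16; u_{22} = 42; u_{23} = 11; u_{24} = 23; u_{25} = 45; u_{26} = 46; u_{27} = 38; u_{28} = 43; u_{29} = 3.
Since u_{29} = u_0 = 3, the sequence is periodic with period 29.
(1293 - 0) mod 29 = 17, so u_{1293} = u_{17} = 29.

29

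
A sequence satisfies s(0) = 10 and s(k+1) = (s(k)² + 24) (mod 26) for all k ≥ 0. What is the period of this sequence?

s(0) = 10, s(1) = 20, s(2) = 8, s(3) = 10.
The sequence repeats with period 3.

3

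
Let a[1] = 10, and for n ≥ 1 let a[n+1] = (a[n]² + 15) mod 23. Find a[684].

a[1] = 10; a[2] = 0; a[3] = 15; a[4] = 10.
The sequence repeats with period 3.
So a[684] = a[1 + ((684-1) mod 3)] = a[3] = 15.

15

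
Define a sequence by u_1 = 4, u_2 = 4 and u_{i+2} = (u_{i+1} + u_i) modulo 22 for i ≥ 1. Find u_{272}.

We have u_1 = 4,  u_2 = 4,  u_3 = 8,  u_4 = 12,  u_5 = 20,  u_6 = 10,  u_7 = 8,  u_8 = 18,  u_9 = 4,  u_{10} = 0,  u_{11} = 4,  u_{12} = 4.
Since (u_{11}, u_{12}) = (u_1, u_2) = (4, 4) (two consecutive terms determine the rest), the sequence is periodic with period 10.
(272 - 1) mod 10 = 1, so u_{272} = u_2 = 4.

4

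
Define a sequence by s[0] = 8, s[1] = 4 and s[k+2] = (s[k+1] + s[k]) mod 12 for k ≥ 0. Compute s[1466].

We have s[0] = 8; s[1] = 4; s[2] = 0; s[3] = 4; s[4] = 4; s[5] = 8; s[6] = 0; s[7] = 8; s[8] = 8; s[9] = 4.
Since (s[8], s[9]) = (s[0], s[1]) = (8, 4) (two consecutive terms determine the rest), the sequence is periodic with period 8.
So s[1466] = s[0 + ((1466-0) mod 8)] = s[2] = 0.

0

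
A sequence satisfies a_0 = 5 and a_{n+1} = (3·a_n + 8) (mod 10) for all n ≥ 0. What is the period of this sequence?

4

Listing terms: a_0 = 5,  a_1 = 3,  a_2 = 7,  a_3 = 9,  a_4 = 5.
Since a_4 = a_0 = 5, the sequence is periodic with period 4.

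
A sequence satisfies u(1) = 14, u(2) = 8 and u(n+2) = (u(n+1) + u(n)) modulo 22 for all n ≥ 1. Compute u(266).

Listing terms: u(1) = 14, u(2) = 8, u(3) = 0, u(4) = 8, u(5) = 8, u(6) = 16, u(7) = 2, u(8) = 18, u(9) = 20, u(10) = 16, u(11) = 14, u(12) = 8.
Since (u(11), u(12)) = (u(1), u(2)) = (14, 8) (two consecutive terms determine the rest), the sequence is periodic with period 10.
(266 - 1) mod 10 = 5, so u(266) = u(6) = 16.

16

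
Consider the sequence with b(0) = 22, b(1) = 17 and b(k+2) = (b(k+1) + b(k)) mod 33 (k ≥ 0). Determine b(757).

b(0) = 22; b(1) = 17; b(2) = 6; b(3) = 23; b(4) = 29; b(5) = 19; b(6) = 15; b(7) = 1; b(8) = 16; b(9) = 17; b(10) = 0; b(11) = 17; b(12) = 17; b(13) = 1; b(14) = 18; b(15) = 19; b(16) = 4; b(17) = 23; b(18) = 27; b(19) = 17; b(20) = 11; b(21) = 28; b(22) = 6; b(23) = 1; b(24) = 7; b(25) = 8; b(26) = 15; b(27) = 23; b(28) = 5; b(29) = 28; b(30) = 0; b(31) = 28; b(32) = 28; b(33) = 23; b(34) = 18; b(35) = 8; b(36) = 26; b(37) = 1; b(38) = 27; b(39) = 28; b(40) = 22; b(41) = 17.
Since (b(40), b(41)) = (b(0), b(1)) = (22, 17) (two consecutive terms determine the rest), the sequence is periodic with period 40.
So b(757) = b(0 + ((757-0) mod 40)) = b(37) = 1.

1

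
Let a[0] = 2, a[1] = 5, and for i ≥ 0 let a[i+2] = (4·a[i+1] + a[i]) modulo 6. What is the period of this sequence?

8

We have a[0] = 2,  a[1] = 5,  a[2] = 4,  a[3] = 3,  a[4] = 4,  a[5] = 1,  a[6] = 2,  a[7] = 3,  a[8] = 2,  a[9] = 5.
Since (a[8], a[9]) = (a[0], a[1]) = (2, 5) (two consecutive terms determine the rest), the sequence is periodic with period 8.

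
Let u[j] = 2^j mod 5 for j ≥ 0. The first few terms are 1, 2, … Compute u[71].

We have u[0] = 1,  u[1] = 2,  u[2] = 4,  u[3] = 3,  u[4] = 1.
Since u[4] = u[0] = 1, the sequence is periodic with period 4.
(71 - 0) mod 4 = 3, so u[71] = u[3] = 3.

3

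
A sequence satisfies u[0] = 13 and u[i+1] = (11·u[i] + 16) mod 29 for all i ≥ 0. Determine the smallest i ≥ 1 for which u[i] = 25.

2

Listing terms: u[0] = 13; u[1] = 14; u[2] = 25; u[3] = 1; u[4] = 27; u[5] = 23; u[6] = 8; u[7] = 17; u[8] = 0; u[9] = 16; u[10] = 18; u[11] = 11; u[12] = 21; u[13] = 15; u[14] = 7; u[15] = 6; u[16] = 24; u[17] = 19; u[18] = 22; u[19] = 26; u[20] = 12; u[21] = 3; u[22] = 20; u[23] = 4; u[24] = 2; u[25] = 9; u[26] = 28; u[27] = 5; u[28] = 13.
The sequence repeats with period 28.
The value 25 first appears (with i ≥ 1) at u[2].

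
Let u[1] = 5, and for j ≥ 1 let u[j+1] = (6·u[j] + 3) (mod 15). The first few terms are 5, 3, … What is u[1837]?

Computing terms: u[1] = 5; u[2] = 3; u[3] = 6; u[4] = 9; u[5] = 12; u[6] = 0; u[7] = 3.
Since u[7] = u[2] = 3, the sequence is eventually periodic: after a pre-period of length 1 it cycles with period 5.
For j ≥ 2, u[j] depends only on (j - 2) mod 5. (1837 - 2) mod 5 = 0, so u[1837] = u[2] = 3.

3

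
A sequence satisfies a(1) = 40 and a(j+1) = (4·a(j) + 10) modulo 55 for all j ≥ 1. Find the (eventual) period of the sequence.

5

a(1) = 40, a(2) = 5, a(3) = 30, a(4) = 20, a(5) = 35, a(6) = 40.
The sequence repeats with period 5.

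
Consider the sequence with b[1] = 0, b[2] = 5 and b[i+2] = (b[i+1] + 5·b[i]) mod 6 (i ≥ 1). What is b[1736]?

Listing terms: b[1] = 0,  b[2] = 5,  b[3] = 5,  b[4] = 0,  b[5] = 1,  b[6] = 1,  b[7] = 0,  b[8] = 5.
The sequence repeats with period 6.
(1736 - 1) mod 6 = 1, so b[1736] = b[2] = 5.

5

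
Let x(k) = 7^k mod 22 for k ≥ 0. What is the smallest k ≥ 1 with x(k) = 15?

Listing terms: x(0) = 1, x(1) = 7, x(2) = 5, x(3) = 13, x(4) = 3, x(5) = 21, x(6) = 15, x(7) = 17, x(8) = 9, x(9) = 19, x(10) = 1.
Since x(10) = x(0) = 1, the sequence is periodic with period 10.
The value 15 first appears (with k ≥ 1) at x(6).

6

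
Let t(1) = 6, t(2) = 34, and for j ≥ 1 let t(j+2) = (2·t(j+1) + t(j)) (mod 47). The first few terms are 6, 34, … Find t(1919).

36

t(1) = 6, t(2) = 34, t(3) = 27, t(4) = 41, t(5) = 15, t(6) = 24, t(7) = 16, t(8) = 9, t(9) = 34, t(10) = 30, t(11) = 0, t(12) = 30, t(13) = 13, t(14) = 9, t(15) = 31, t(16) = 24, t(17) = 32, t(18) = 41, t(19) = 20, t(20) = 34, t(21) = 41, t(22) = 22, t(23) = 38, t(24) = 4, t(25) = 46, t(26) = 2, t(27) = 3, t(28) = 8, t(29) = 19, t(30) = 46, t(31) = 17, t(32) = 33, t(33) = 36, t(34) = 11, t(35) = 11, t(36) = 33, t(37) = 30, t(38) = 46, t(39) = 28, t(40) = 8, t(41) = 44, t(42) = 2, t(43) = 1, t(44) = 4, t(45) = 9, t(46) = 22, t(47) = 6, t(48) = 34.
Since (t(47), t(48)) = (t(1), t(2)) = (6, 34) (two consecutive terms determine the rest), the sequence is periodic with period 46.
So t(1919) = t(1 + ((1919-1) mod 46)) = t(33) = 36.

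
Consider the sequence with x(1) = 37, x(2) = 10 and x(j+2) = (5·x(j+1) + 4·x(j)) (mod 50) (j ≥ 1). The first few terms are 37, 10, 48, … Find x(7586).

Listing terms: x(1) = 37,  x(2) = 10,  x(3) = 48,  x(4) = 30,  x(5) = 42,  x(6) = 30,  x(7) = 18,  x(8) = 10,  x(9) = 22,  x(10) = 0,  x(11) = 38,  x(12) = 40,  x(13) = 2,  x(14) = 20,  x(15) = 8,  x(16) = 20,  x(17) = 32,  x(18) = 40,  x(19) = 28,  x(20) = 0,  x(21) = 12,  x(22) = 10,  x(23) = 48.
Since (x(22), x(23)) = (x(2), x(3)) = (10, 48) (two consecutive terms determine the rest), the sequence is eventually periodic: after a pre-period of length 1 it cycles with period 20.
For j ≥ 2, x(j) depends only on (j - 2) mod 20. (7586 - 2) mod 20 = 4, so x(7586) = x(6) = 30.

30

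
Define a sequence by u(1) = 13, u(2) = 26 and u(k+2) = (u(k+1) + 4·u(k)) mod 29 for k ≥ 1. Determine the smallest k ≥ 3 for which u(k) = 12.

29

u(1) = 13, u(2) = 26, u(3) = 20, u(4) = 8, u(5) = 1, u(6) = 4, u(7) = 8, u(8) = 24, u(9) = 27, u(10) = 7, u(11) = 28, u(12) = 27, u(13) = 23, u(14) = 15, u(15) = 20, u(16) = 22, u(17) = 15, u(18) = 16, u(19) = 18, u(20) = 24, u(21) = 9, u(22) = 18, u(23) = 25, u(24) = 10, u(25) = 23, u(26) = 5, u(27) = 10, u(28) = 1, u(29) = 12, u(30) = 16, u(31) = 6, u(32) = 12, u(33) = 7, u(34) = 26, u(35) = 25, u(36) = 13, u(37) = 26.
Since (u(36), u(37)) = (u(1), u(2)) = (13, 26) (two consecutive terms determine the rest), the sequence is periodic with period 35.
The value 12 first appears (with k ≥ 3) at u(29).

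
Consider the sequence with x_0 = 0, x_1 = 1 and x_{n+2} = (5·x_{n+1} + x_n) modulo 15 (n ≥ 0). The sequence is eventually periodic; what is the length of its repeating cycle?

Listing terms: x_0 = 0,  x_1 = 1,  x_2 = 5,  x_3 = 11,  x_4 = 0,  x_5 = 11,  x_6 = 10,  x_7 = 1,  x_8 = 0,  x_9 = 1.
Since (x_8, x_9) = (x_0, x_1) = (0, 1) (two consecutive terms determine the rest), the sequence is periodic with period 8.

8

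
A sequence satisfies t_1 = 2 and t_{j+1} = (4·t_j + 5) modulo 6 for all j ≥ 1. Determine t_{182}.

Listing terms: t_1 = 2; t_2 = 1; t_3 = 3; t_4 = 5; t_5 = 1.
Since t_5 = t_2 = 1, the sequence is eventually periodic: after a pre-period of length 1 it cycles with period 3.
For j ≥ 2, t_j depends only on (j - 2) mod 3. (182 - 2) mod 3 = 0, so t_{182} = t_2 = 1.

1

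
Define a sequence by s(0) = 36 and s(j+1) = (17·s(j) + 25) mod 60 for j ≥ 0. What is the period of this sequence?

s(0) = 36,  s(1) = 37,  s(2) = 54,  s(3) = 43,  s(4) = 36.
The sequence repeats with period 4.

4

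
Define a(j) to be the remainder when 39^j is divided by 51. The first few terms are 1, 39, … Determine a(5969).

39

Computing terms: a(0) = 1; a(1) = 39; a(2) = 42; a(3) = 6; a(4) = 30; a(5) = 48; a(6) = 36; a(7) = 27; a(8) = 33; a(9) = 12; a(10) = 9; a(11) = 45; a(12) = 21; a(13) = 3; a(14) = 15; a(15) = 24; a(16) = 18; a(17) = 39.
Since a(17) = a(1) = 39, the sequence is eventually periodic: after a pre-period of length 1 it cycles with period 16.
For j ≥ 1, a(j) depends only on (j - 1) mod 16. (5969 - 1) mod 16 = 0, so a(5969) = a(1) = 39.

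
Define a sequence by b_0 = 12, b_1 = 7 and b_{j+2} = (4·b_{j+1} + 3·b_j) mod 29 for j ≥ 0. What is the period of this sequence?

Listing terms: b_0 = 12; b_1 = 7; b_2 = 6; b_3 = 16; b_4 = 24; b_5 = 28; b_6 = 10; b_7 = 8; b_8 = 4; b_9 = 11; b_{10} = 27; b_{11} = 25; b_{12} = 7; b_{13} = 16; b_{14} = 27; b_{15} = 11; b_{16} = 9; b_{17} = 11; b_{18} = 13; b_{19} = 27; b_{20} = 2; b_{21} = 2; b_{22} = 14; b_{23} = 4; b_{24} = 0; b_{25} = 12; b_{26} = 19; b_{27} = 25; b_{28} = 12; b_{29} = 7.
The sequence repeats with period 28.

28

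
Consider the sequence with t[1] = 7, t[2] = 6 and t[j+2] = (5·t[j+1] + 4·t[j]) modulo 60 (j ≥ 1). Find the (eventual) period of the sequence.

8

Computing terms: t[1] = 7; t[2] = 6; t[3] = 58; t[4] = 14; t[5] = 2; t[6] = 6; t[7] = 38; t[8] = 34; t[9] = 22; t[10] = 6; t[11] = 58.
Since (t[10], t[11]) = (t[2], t[3]) = (6, 58) (two consecutive terms determine the rest), the sequence is eventually periodic: after a pre-period of length 1 it cycles with period 8.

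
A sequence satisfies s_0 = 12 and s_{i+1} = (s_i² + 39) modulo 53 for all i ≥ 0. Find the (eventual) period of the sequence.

7

We have s_0 = 12, s_1 = 24, s_2 = 32, s_3 = 3, s_4 = 48, s_5 = 11, s_6 = 1, s_7 = 40, s_8 = 49, s_9 = 2, s_{10} = 43, s_{11} = 33, s_{12} = 15, s_{13} = 52, s_{14} = 40.
Since s_{14} = s_7 = 40, the sequence is eventually periodic: after a pre-period of length 7 it cycles with period 7.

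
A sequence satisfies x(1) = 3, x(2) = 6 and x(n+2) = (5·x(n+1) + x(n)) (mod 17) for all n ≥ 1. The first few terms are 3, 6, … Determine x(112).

Listing terms: x(1) = 3; x(2) = 6; x(3) = 16; x(4) = 1; x(5) = 4; x(6) = 4; x(7) = 7; x(8) = 5; x(9) = 15; x(10) = 12; x(11) = 7; x(12) = 13; x(13) = 4; x(14) = 16; x(15) = 16; x(16) = 11; x(17) = 3; x(18) = 9; x(19) = 14; x(20) = 11; x(21) = 1; x(22) = 16; x(23) = 13; x(24) = 13; x(25) = 10; x(26) = 12; x(27) = 2; x(28) = 5; x(29) = 10; x(30) = 4; x(31) = 13; x(32) = 1; x(33) = 1; x(34) = 6; x(35) = 14; x(36) = 8; x(37) = 3; x(38) = 6.
The sequence repeats with period 36.
(112 - 1) mod 36 = 3, so x(112) = x(4) = 1.

1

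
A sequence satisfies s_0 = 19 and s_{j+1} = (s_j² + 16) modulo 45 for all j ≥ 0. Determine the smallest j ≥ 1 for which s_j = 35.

Listing terms: s_0 = 19; s_1 = 17; s_2 = 35; s_3 = 26; s_4 = 17.
Since s_4 = s_1 = 17, the sequence is eventually periodic: after a pre-period of length 1 it cycles with period 3.
The value 35 first appears (with j ≥ 1) at s_2.

2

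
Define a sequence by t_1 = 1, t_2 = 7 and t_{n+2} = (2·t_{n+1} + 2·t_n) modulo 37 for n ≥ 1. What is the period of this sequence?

36

Listing terms: t_1 = 1, t_2 = 7, t_3 = 16, t_4 = 9, t_5 = 13, t_6 = 7, t_7 = 3, t_8 = 20, t_9 = 9, t_{10} = 21, t_{11} = 23, t_{12} = 14, t_{13} = 0, t_{14} = 28, t_{15} = 19, t_{16} = 20, t_{17} = 4, t_{18} = 11, t_{19} = 30, t_{20} = 8, t_{21} = 2, t_{22} = 20, t_{23} = 7, t_{24} = 17, t_{25} = 11, t_{26} = 19, t_{27} = 23, t_{28} = 10, t_{29} = 29, t_{30} = 4, t_{31} = 29, t_{32} = 29, t_{33} = 5, t_{34} = 31, t_{35} = 35, t_{36} = 21, t_{37} = 1, t_{38} = 7.
The sequence repeats with period 36.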